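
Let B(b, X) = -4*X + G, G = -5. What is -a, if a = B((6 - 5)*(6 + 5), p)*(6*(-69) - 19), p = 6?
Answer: -12557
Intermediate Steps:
B(b, X) = -5 - 4*X (B(b, X) = -4*X - 5 = -5 - 4*X)
a = 12557 (a = (-5 - 4*6)*(6*(-69) - 19) = (-5 - 24)*(-414 - 19) = -29*(-433) = 12557)
-a = -1*12557 = -12557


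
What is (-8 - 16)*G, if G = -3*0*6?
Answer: 0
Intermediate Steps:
G = 0 (G = 0*6 = 0)
(-8 - 16)*G = (-8 - 16)*0 = -24*0 = 0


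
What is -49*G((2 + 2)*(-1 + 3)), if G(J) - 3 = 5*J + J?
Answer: -2499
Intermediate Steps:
G(J) = 3 + 6*J (G(J) = 3 + (5*J + J) = 3 + 6*J)
-49*G((2 + 2)*(-1 + 3)) = -49*(3 + 6*((2 + 2)*(-1 + 3))) = -49*(3 + 6*(4*2)) = -49*(3 + 6*8) = -49*(3 + 48) = -49*51 = -2499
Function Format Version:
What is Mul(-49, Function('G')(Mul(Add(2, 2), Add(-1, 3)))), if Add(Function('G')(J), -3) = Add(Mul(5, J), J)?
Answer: -2499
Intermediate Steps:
Function('G')(J) = Add(3, Mul(6, J)) (Function('G')(J) = Add(3, Add(Mul(5, J), J)) = Add(3, Mul(6, J)))
Mul(-49, Function('G')(Mul(Add(2, 2), Add(-1, 3)))) = Mul(-49, Add(3, Mul(6, Mul(Add(2, 2), Add(-1, 3))))) = Mul(-49, Add(3, Mul(6, Mul(4, 2)))) = Mul(-49, Add(3, Mul(6, 8))) = Mul(-49, Add(3, 48)) = Mul(-49, 51) = -2499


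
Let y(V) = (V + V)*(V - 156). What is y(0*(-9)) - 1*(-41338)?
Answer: 41338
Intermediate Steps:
y(V) = 2*V*(-156 + V) (y(V) = (2*V)*(-156 + V) = 2*V*(-156 + V))
y(0*(-9)) - 1*(-41338) = 2*(0*(-9))*(-156 + 0*(-9)) - 1*(-41338) = 2*0*(-156 + 0) + 41338 = 2*0*(-156) + 41338 = 0 + 41338 = 41338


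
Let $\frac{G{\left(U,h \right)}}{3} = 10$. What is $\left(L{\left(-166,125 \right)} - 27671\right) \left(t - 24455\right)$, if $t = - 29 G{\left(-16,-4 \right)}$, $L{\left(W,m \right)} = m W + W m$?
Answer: $1751755575$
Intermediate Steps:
$G{\left(U,h \right)} = 30$ ($G{\left(U,h \right)} = 3 \cdot 10 = 30$)
$L{\left(W,m \right)} = 2 W m$ ($L{\left(W,m \right)} = W m + W m = 2 W m$)
$t = -870$ ($t = \left(-29\right) 30 = -870$)
$\left(L{\left(-166,125 \right)} - 27671\right) \left(t - 24455\right) = \left(2 \left(-166\right) 125 - 27671\right) \left(-870 - 24455\right) = \left(-41500 - 27671\right) \left(-25325\right) = \left(-69171\right) \left(-25325\right) = 1751755575$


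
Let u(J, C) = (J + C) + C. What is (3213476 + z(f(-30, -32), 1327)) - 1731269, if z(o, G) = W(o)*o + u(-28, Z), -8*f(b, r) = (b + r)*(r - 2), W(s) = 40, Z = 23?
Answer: 1471685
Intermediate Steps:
f(b, r) = -(-2 + r)*(b + r)/8 (f(b, r) = -(b + r)*(r - 2)/8 = -(b + r)*(-2 + r)/8 = -(-2 + r)*(b + r)/8)
u(J, C) = J + 2*C (u(J, C) = (C + J) + C = J + 2*C)
z(o, G) = 18 + 40*o (z(o, G) = 40*o + (-28 + 2*23) = 40*o + (-28 + 46) = 40*o + 18 = 18 + 40*o)
(3213476 + z(f(-30, -32), 1327)) - 1731269 = (3213476 + (18 + 40*(-⅛*(-32)² + (¼)*(-30) + (¼)*(-32) - ⅛*(-30)*(-32)))) - 1731269 = (3213476 + (18 + 40*(-⅛*1024 - 15/2 - 8 - 120))) - 1731269 = (3213476 + (18 + 40*(-128 - 15/2 - 8 - 120))) - 1731269 = (3213476 + (18 + 40*(-527/2))) - 1731269 = (3213476 + (18 - 10540)) - 1731269 = (3213476 - 10522) - 1731269 = 3202954 - 1731269 = 1471685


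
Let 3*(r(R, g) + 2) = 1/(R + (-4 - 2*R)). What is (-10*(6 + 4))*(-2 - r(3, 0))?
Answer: -100/21 ≈ -4.7619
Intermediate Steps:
r(R, g) = -2 + 1/(3*(-4 - R)) (r(R, g) = -2 + 1/(3*(R + (-4 - 2*R))) = -2 + 1/(3*(-4 - R)))
(-10*(6 + 4))*(-2 - r(3, 0)) = (-10*(6 + 4))*(-2 - (-25 - 6*3)/(3*(4 + 3))) = (-10*10)*(-2 - (-25 - 18)/(3*7)) = (-10*10)*(-2 - (-43)/(3*7)) = -100*(-2 - 1*(-43/21)) = -100*(-2 + 43/21) = -100*1/21 = -100/21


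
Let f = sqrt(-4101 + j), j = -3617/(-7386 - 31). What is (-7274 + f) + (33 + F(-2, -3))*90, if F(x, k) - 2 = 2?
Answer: -3944 + 10*I*sqrt(2255769295)/7417 ≈ -3944.0 + 64.035*I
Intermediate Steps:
F(x, k) = 4 (F(x, k) = 2 + 2 = 4)
j = 3617/7417 (j = -3617/(-7417) = -3617*(-1/7417) = 3617/7417 ≈ 0.48766)
f = 10*I*sqrt(2255769295)/7417 (f = sqrt(-4101 + 3617/7417) = sqrt(-30413500/7417) = 10*I*sqrt(2255769295)/7417 ≈ 64.035*I)
(-7274 + f) + (33 + F(-2, -3))*90 = (-7274 + 10*I*sqrt(2255769295)/7417) + (33 + 4)*90 = (-7274 + 10*I*sqrt(2255769295)/7417) + 37*90 = (-7274 + 10*I*sqrt(2255769295)/7417) + 3330 = -3944 + 10*I*sqrt(2255769295)/7417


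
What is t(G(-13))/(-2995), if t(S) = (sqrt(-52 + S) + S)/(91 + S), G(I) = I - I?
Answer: -2*I*sqrt(13)/272545 ≈ -2.6458e-5*I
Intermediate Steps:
G(I) = 0
t(S) = (S + sqrt(-52 + S))/(91 + S)
t(G(-13))/(-2995) = ((0 + sqrt(-52 + 0))/(91 + 0))/(-2995) = ((0 + sqrt(-52))/91)*(-1/2995) = ((0 + 2*I*sqrt(13))/91)*(-1/2995) = ((2*I*sqrt(13))/91)*(-1/2995) = (2*I*sqrt(13)/91)*(-1/2995) = -2*I*sqrt(13)/272545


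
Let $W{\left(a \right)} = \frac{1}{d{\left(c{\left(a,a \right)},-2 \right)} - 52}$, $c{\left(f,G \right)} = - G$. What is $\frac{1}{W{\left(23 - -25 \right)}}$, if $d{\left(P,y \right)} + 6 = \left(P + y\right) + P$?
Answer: $-156$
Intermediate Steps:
$d{\left(P,y \right)} = -6 + y + 2 P$ ($d{\left(P,y \right)} = -6 + \left(\left(P + y\right) + P\right) = -6 + \left(y + 2 P\right) = -6 + y + 2 P$)
$W{\left(a \right)} = \frac{1}{-60 - 2 a}$ ($W{\left(a \right)} = \frac{1}{\left(-6 - 2 + 2 \left(- a\right)\right) - 52} = \frac{1}{\left(-6 - 2 - 2 a\right) - 52} = \frac{1}{\left(-8 - 2 a\right) - 52} = \frac{1}{-60 - 2 a}$)
$\frac{1}{W{\left(23 - -25 \right)}} = \frac{1}{\left(-1\right) \frac{1}{60 + 2 \left(23 - -25\right)}} = \frac{1}{\left(-1\right) \frac{1}{60 + 2 \left(23 + 25\right)}} = \frac{1}{\left(-1\right) \frac{1}{60 + 2 \cdot 48}} = \frac{1}{\left(-1\right) \frac{1}{60 + 96}} = \frac{1}{\left(-1\right) \frac{1}{156}} = \frac{1}{- \frac{1}{156}} = -156$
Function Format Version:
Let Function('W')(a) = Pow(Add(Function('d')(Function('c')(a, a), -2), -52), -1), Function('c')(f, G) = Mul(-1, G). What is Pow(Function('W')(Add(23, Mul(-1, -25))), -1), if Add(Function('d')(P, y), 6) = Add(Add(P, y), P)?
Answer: -156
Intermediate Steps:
Function('d')(P, y) = Add(-6, y, Mul(2, P)) (Function('d')(P, y) = Add(-6, Add(Add(P, y), P)) = Add(-6, Add(y, Mul(2, P))) = Add(-6, y, Mul(2, P)))
Function('W')(a) = Pow(Add(-60, Mul(-2, a)), -1) (Function('W')(a) = Pow(Add(Add(-6, -2, Mul(2, Mul(-1, a))), -52), -1) = Pow(Add(Add(-6, -2, Mul(-2, a)), -52), -1) = Pow(Add(Add(-8, Mul(-2, a)), -52), -1) = Pow(Add(-60, Mul(-2, a)), -1))
Pow(Function('W')(Add(23, Mul(-1, -25))), -1) = Pow(Mul(-1, Pow(Add(60, Mul(2, Add(23, Mul(-1, -25)))), -1)), -1) = Pow(Mul(-1, Pow(Add(60, Mul(2, Add(23, 25))), -1)), -1) = Pow(Mul(-1, Pow(Add(60, Mul(2, 48)), -1)), -1) = Pow(Mul(-1, Pow(Add(60, 96), -1)), -1) = Pow(Mul(-1, Pow(156, -1)), -1) = Pow(Mul(-1, Rational(1, 156)), -1) = Pow(Rational(-1, 156), -1) = -156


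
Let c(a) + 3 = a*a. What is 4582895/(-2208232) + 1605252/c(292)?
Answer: 286729693079/17116006232 ≈ 16.752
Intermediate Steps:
c(a) = -3 + a**2 (c(a) = -3 + a*a = -3 + a**2)
4582895/(-2208232) + 1605252/c(292) = 4582895/(-2208232) + 1605252/(-3 + 292**2) = 4582895*(-1/2208232) + 1605252/(-3 + 85264) = -4582895/2208232 + 1605252/85261 = -4582895/2208232 + 1605252*(1/85261) = -4582895/2208232 + 145932/7751 = 286729693079/17116006232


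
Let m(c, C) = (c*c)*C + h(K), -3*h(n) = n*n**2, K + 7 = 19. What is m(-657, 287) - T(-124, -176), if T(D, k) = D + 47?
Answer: 123882764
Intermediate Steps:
K = 12 (K = -7 + 19 = 12)
h(n) = -n**3/3 (h(n) = -n*n**2/3 = -n**3/3)
m(c, C) = -576 + C*c**2 (m(c, C) = (c*c)*C - 1/3*12**3 = c**2*C - 1/3*1728 = C*c**2 - 576 = -576 + C*c**2)
T(D, k) = 47 + D
m(-657, 287) - T(-124, -176) = (-576 + 287*(-657)**2) - (47 - 124) = (-576 + 287*431649) - 1*(-77) = (-576 + 123883263) + 77 = 123882687 + 77 = 123882764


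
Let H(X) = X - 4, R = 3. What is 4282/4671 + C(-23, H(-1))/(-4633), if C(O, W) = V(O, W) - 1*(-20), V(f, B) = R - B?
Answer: 19707718/21640743 ≈ 0.91068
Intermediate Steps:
V(f, B) = 3 - B
H(X) = -4 + X
C(O, W) = 23 - W (C(O, W) = (3 - W) - 1*(-20) = (3 - W) + 20 = 23 - W)
4282/4671 + C(-23, H(-1))/(-4633) = 4282/4671 + (23 - (-4 - 1))/(-4633) = 4282*(1/4671) + (23 - 1*(-5))*(-1/4633) = 4282/4671 + (23 + 5)*(-1/4633) = 4282/4671 + 28*(-1/4633) = 4282/4671 - 28/4633 = 19707718/21640743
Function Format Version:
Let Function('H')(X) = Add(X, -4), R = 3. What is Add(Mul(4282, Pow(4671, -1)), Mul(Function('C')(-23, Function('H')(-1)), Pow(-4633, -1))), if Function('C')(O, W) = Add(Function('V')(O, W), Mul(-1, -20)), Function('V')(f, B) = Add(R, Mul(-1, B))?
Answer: Rational(19707718, 21640743) ≈ 0.91068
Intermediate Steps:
Function('V')(f, B) = Add(3, Mul(-1, B))
Function('H')(X) = Add(-4, X)
Function('C')(O, W) = Add(23, Mul(-1, W)) (Function('C')(O, W) = Add(Add(3, Mul(-1, W)), Mul(-1, -20)) = Add(Add(3, Mul(-1, W)), 20) = Add(23, Mul(-1, W)))
Add(Mul(4282, Pow(4671, -1)), Mul(Function('C')(-23, Function('H')(-1)), Pow(-4633, -1))) = Add(Mul(4282, Pow(4671, -1)), Mul(Add(23, Mul(-1, Add(-4, -1))), Pow(-4633, -1))) = Add(Mul(4282, Rational(1, 4671)), Mul(Add(23, Mul(-1, -5)), Rational(-1, 4633))) = Add(Rational(4282, 4671), Mul(Add(23, 5), Rational(-1, 4633))) = Add(Rational(4282, 4671), Mul(28, Rational(-1, 4633))) = Add(Rational(4282, 4671), Rational(-28, 4633)) = Rational(19707718, 21640743)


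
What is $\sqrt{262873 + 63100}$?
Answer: $\sqrt{325973} \approx 570.94$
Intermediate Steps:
$\sqrt{262873 + 63100} = \sqrt{325973}$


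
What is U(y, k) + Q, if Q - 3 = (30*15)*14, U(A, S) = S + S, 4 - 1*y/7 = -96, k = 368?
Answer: 7039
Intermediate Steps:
y = 700 (y = 28 - 7*(-96) = 28 + 672 = 700)
U(A, S) = 2*S
Q = 6303 (Q = 3 + (30*15)*14 = 3 + 450*14 = 3 + 6300 = 6303)
U(y, k) + Q = 2*368 + 6303 = 736 + 6303 = 7039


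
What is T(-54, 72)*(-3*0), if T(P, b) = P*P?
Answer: 0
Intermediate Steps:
T(P, b) = P²
T(-54, 72)*(-3*0) = (-54)²*(-3*0) = 2916*0 = 0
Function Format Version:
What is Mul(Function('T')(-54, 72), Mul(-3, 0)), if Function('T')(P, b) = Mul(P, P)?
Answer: 0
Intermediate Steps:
Function('T')(P, b) = Pow(P, 2)
Mul(Function('T')(-54, 72), Mul(-3, 0)) = Mul(Pow(-54, 2), Mul(-3, 0)) = Mul(2916, 0) = 0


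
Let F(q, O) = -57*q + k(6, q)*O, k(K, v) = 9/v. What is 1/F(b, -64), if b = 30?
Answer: -5/8646 ≈ -0.00057830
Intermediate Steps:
F(q, O) = -57*q + 9*O/q (F(q, O) = -57*q + (9/q)*O = -57*q + 9*O/q)
1/F(b, -64) = 1/(-57*30 + 9*(-64)/30) = 1/(-1710 + 9*(-64)*(1/30)) = 1/(-1710 - 96/5) = 1/(-8646/5) = -5/8646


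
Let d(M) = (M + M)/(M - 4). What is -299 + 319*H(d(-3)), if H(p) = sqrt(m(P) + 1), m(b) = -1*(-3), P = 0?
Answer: 339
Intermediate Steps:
m(b) = 3
d(M) = 2*M/(-4 + M) (d(M) = (2*M)/(-4 + M) = 2*M/(-4 + M))
H(p) = 2 (H(p) = sqrt(3 + 1) = sqrt(4) = 2)
-299 + 319*H(d(-3)) = -299 + 319*2 = -299 + 638 = 339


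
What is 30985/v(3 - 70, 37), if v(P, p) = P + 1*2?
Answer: -6197/13 ≈ -476.69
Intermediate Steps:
v(P, p) = 2 + P (v(P, p) = P + 2 = 2 + P)
30985/v(3 - 70, 37) = 30985/(2 + (3 - 70)) = 30985/(2 - 67) = 30985/(-65) = 30985*(-1/65) = -6197/13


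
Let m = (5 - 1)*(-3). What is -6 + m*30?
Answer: -366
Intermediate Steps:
m = -12 (m = 4*(-3) = -12)
-6 + m*30 = -6 - 12*30 = -6 - 360 = -366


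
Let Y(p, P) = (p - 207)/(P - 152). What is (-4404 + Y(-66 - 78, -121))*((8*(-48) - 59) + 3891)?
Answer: -106263912/7 ≈ -1.5181e+7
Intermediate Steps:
Y(p, P) = (-207 + p)/(-152 + P)
(-4404 + Y(-66 - 78, -121))*((8*(-48) - 59) + 3891) = (-4404 + (-207 + (-66 - 78))/(-152 - 121))*((8*(-48) - 59) + 3891) = (-4404 + (-207 - 144)/(-273))*((-384 - 59) + 3891) = (-4404 - 1/273*(-351))*(-443 + 3891) = (-4404 + 9/7)*3448 = -30819/7*3448 = -106263912/7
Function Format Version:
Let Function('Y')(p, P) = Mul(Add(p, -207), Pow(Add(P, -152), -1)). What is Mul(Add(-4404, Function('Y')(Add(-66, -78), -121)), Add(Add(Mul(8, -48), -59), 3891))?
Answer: Rational(-106263912, 7) ≈ -1.5181e+7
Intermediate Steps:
Function('Y')(p, P) = Mul(Pow(Add(-152, P), -1), Add(-207, p)) (Function('Y')(p, P) = Mul(Add(-207, p), Pow(Add(-152, P), -1)) = Mul(Pow(Add(-152, P), -1), Add(-207, p)))
Mul(Add(-4404, Function('Y')(Add(-66, -78), -121)), Add(Add(Mul(8, -48), -59), 3891)) = Mul(Add(-4404, Mul(Pow(Add(-152, -121), -1), Add(-207, Add(-66, -78)))), Add(Add(Mul(8, -48), -59), 3891)) = Mul(Add(-4404, Mul(Pow(-273, -1), Add(-207, -144))), Add(Add(-384, -59), 3891)) = Mul(Add(-4404, Mul(Rational(-1, 273), -351)), Add(-443, 3891)) = Mul(Add(-4404, Rational(9, 7)), 3448) = Mul(Rational(-30819, 7), 3448) = Rational(-106263912, 7)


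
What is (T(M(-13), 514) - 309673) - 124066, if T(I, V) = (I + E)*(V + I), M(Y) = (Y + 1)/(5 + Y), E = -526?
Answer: -2816475/4 ≈ -7.0412e+5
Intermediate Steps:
M(Y) = (1 + Y)/(5 + Y)
T(I, V) = (-526 + I)*(I + V) (T(I, V) = (I - 526)*(V + I) = (-526 + I)*(I + V))
(T(M(-13), 514) - 309673) - 124066 = ((((1 - 13)/(5 - 13))**2 - 526*(1 - 13)/(5 - 13) - 526*514 + ((1 - 13)/(5 - 13))*514) - 309673) - 124066 = (((-12/(-8))**2 - 526*(-12)/(-8) - 270364 + (-12/(-8))*514) - 309673) - 124066 = (((-1/8*(-12))**2 - (-263)*(-12)/4 - 270364 - 1/8*(-12)*514) - 309673) - 124066 = (((3/2)**2 - 526*3/2 - 270364 + (3/2)*514) - 309673) - 124066 = ((9/4 - 789 - 270364 + 771) - 309673) - 124066 = (-1081519/4 - 309673) - 124066 = -2320211/4 - 124066 = -2816475/4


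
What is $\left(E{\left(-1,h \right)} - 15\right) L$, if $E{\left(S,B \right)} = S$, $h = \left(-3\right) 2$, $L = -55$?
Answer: $880$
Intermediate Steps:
$h = -6$
$\left(E{\left(-1,h \right)} - 15\right) L = \left(-1 - 15\right) \left(-55\right) = \left(-16\right) \left(-55\right) = 880$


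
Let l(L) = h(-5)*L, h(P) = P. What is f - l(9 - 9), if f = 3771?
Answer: 3771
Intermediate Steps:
l(L) = -5*L
f - l(9 - 9) = 3771 - (-5)*(9 - 9) = 3771 - (-5)*0 = 3771 - 1*0 = 3771 + 0 = 3771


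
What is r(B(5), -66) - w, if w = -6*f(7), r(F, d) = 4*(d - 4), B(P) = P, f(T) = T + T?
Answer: -196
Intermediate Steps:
f(T) = 2*T
r(F, d) = -16 + 4*d (r(F, d) = 4*(-4 + d) = -16 + 4*d)
w = -84 (w = -12*7 = -6*14 = -84)
r(B(5), -66) - w = (-16 + 4*(-66)) - 1*(-84) = (-16 - 264) + 84 = -280 + 84 = -196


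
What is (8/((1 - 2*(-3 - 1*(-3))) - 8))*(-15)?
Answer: 120/7 ≈ 17.143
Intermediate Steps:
(8/((1 - 2*(-3 - 1*(-3))) - 8))*(-15) = (8/((1 - 2*(-3 + 3)) - 8))*(-15) = (8/((1 - 2*0) - 8))*(-15) = (8/((1 + 0) - 8))*(-15) = (8/(1 - 8))*(-15) = (8/(-7))*(-15) = -⅐*8*(-15) = -8/7*(-15) = 120/7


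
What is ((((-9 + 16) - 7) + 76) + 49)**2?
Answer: 15625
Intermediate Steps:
((((-9 + 16) - 7) + 76) + 49)**2 = (((7 - 7) + 76) + 49)**2 = ((0 + 76) + 49)**2 = (76 + 49)**2 = 125**2 = 15625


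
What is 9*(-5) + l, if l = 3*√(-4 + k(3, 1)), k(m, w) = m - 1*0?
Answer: -45 + 3*I ≈ -45.0 + 3.0*I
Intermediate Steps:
k(m, w) = m (k(m, w) = m + 0 = m)
l = 3*I (l = 3*√(-4 + 3) = 3*√(-1) = 3*I ≈ 3.0*I)
9*(-5) + l = 9*(-5) + 3*I = -45 + 3*I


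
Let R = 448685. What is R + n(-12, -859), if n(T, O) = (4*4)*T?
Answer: 448493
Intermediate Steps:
n(T, O) = 16*T
R + n(-12, -859) = 448685 + 16*(-12) = 448685 - 192 = 448493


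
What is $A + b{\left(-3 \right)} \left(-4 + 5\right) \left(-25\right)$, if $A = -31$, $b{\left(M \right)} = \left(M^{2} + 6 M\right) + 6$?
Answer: $44$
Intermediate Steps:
$b{\left(M \right)} = 6 + M^{2} + 6 M$
$A + b{\left(-3 \right)} \left(-4 + 5\right) \left(-25\right) = -31 + \left(6 + \left(-3\right)^{2} + 6 \left(-3\right)\right) \left(-4 + 5\right) \left(-25\right) = -31 + \left(6 + 9 - 18\right) 1 \left(-25\right) = -31 + \left(-3\right) 1 \left(-25\right) = -31 - -75 = -31 + 75 = 44$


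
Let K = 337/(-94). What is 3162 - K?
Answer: 297565/94 ≈ 3165.6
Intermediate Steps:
K = -337/94 (K = 337*(-1/94) = -337/94 ≈ -3.5851)
3162 - K = 3162 - 1*(-337/94) = 3162 + 337/94 = 297565/94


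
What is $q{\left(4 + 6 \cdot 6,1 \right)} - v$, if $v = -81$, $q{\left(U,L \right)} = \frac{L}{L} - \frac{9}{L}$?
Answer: $73$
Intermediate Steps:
$q{\left(U,L \right)} = 1 - \frac{9}{L}$
$q{\left(4 + 6 \cdot 6,1 \right)} - v = \frac{-9 + 1}{1} - -81 = 1 \left(-8\right) + 81 = -8 + 81 = 73$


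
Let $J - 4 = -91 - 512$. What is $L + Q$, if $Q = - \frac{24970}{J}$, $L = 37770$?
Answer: $\frac{22649200}{599} \approx 37812.0$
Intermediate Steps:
$J = -599$ ($J = 4 - 603 = -599$)
$Q = \frac{24970}{599}$ ($Q = - \frac{24970}{-599} = \left(-24970\right) \left(- \frac{1}{599}\right) = \frac{24970}{599} \approx 41.686$)
$L + Q = 37770 + \frac{24970}{599} = \frac{22649200}{599}$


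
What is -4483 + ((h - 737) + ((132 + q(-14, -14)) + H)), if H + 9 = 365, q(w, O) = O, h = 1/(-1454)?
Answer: -6900685/1454 ≈ -4746.0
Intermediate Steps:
h = -1/1454 ≈ -0.00068776
H = 356 (H = -9 + 365 = 356)
-4483 + ((h - 737) + ((132 + q(-14, -14)) + H)) = -4483 + ((-1/1454 - 737) + ((132 - 14) + 356)) = -4483 + (-1071599/1454 + (118 + 356)) = -4483 + (-1071599/1454 + 474) = -4483 - 382403/1454 = -6900685/1454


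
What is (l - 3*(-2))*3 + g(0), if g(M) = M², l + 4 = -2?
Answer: 0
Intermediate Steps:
l = -6 (l = -4 - 2 = -6)
(l - 3*(-2))*3 + g(0) = (-6 - 3*(-2))*3 + 0² = (-6 + 6)*3 + 0 = 0*3 + 0 = 0 + 0 = 0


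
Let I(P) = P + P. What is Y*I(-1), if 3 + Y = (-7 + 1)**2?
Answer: -66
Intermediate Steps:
I(P) = 2*P
Y = 33 (Y = -3 + (-7 + 1)**2 = -3 + (-6)**2 = -3 + 36 = 33)
Y*I(-1) = 33*(2*(-1)) = 33*(-2) = -66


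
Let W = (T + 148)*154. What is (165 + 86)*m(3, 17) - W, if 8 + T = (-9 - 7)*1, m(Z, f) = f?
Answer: -14829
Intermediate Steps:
T = -24 (T = -8 + (-9 - 7)*1 = -8 - 16*1 = -8 - 16 = -24)
W = 19096 (W = (-24 + 148)*154 = 124*154 = 19096)
(165 + 86)*m(3, 17) - W = (165 + 86)*17 - 1*19096 = 251*17 - 19096 = 4267 - 19096 = -14829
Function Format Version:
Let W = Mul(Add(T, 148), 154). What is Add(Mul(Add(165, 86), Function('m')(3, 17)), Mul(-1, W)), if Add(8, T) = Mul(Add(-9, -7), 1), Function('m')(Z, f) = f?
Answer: -14829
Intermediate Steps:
T = -24 (T = Add(-8, Mul(Add(-9, -7), 1)) = Add(-8, Mul(-16, 1)) = Add(-8, -16) = -24)
W = 19096 (W = Mul(Add(-24, 148), 154) = Mul(124, 154) = 19096)
Add(Mul(Add(165, 86), Function('m')(3, 17)), Mul(-1, W)) = Add(Mul(Add(165, 86), 17), Mul(-1, 19096)) = Add(Mul(251, 17), -19096) = Add(4267, -19096) = -14829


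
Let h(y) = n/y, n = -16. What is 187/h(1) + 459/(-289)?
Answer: -3611/272 ≈ -13.276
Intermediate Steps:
h(y) = -16/y
187/h(1) + 459/(-289) = 187/((-16/1)) + 459/(-289) = 187/((-16*1)) + 459*(-1/289) = 187/(-16) - 27/17 = 187*(-1/16) - 27/17 = -187/16 - 27/17 = -3611/272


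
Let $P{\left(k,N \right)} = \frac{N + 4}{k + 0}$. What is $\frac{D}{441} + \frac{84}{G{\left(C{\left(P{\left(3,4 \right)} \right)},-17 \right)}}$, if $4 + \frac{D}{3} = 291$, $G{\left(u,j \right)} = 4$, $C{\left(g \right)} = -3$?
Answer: $\frac{482}{21} \approx 22.952$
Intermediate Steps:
$P{\left(k,N \right)} = \frac{4 + N}{k}$
$D = 861$ ($D = -12 + 3 \cdot 291 = -12 + 873 = 861$)
$\frac{D}{441} + \frac{84}{G{\left(C{\left(P{\left(3,4 \right)} \right)},-17 \right)}} = \frac{861}{441} + \frac{84}{4} = 861 \cdot \frac{1}{441} + 84 \cdot \frac{1}{4} = \frac{41}{21} + 21 = \frac{482}{21}$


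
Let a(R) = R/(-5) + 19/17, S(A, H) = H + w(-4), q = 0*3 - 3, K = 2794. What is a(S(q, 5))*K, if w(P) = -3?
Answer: 170434/85 ≈ 2005.1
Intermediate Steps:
q = -3 (q = 0 - 3 = -3)
S(A, H) = -3 + H (S(A, H) = H - 3 = -3 + H)
a(R) = 19/17 - R/5 (a(R) = R*(-⅕) + 19*(1/17) = -R/5 + 19/17 = 19/17 - R/5)
a(S(q, 5))*K = (19/17 - (-3 + 5)/5)*2794 = (19/17 - ⅕*2)*2794 = (19/17 - ⅖)*2794 = (61/85)*2794 = 170434/85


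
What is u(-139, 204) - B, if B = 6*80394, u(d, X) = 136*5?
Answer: -481684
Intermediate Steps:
u(d, X) = 680
B = 482364
u(-139, 204) - B = 680 - 1*482364 = 680 - 482364 = -481684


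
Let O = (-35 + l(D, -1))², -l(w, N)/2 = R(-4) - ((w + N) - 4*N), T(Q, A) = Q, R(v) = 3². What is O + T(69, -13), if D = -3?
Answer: 2878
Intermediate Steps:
R(v) = 9
l(w, N) = -18 - 6*N + 2*w (l(w, N) = -2*(9 - ((w + N) - 4*N)) = -2*(9 - ((N + w) - 4*N)) = -2*(9 - (w - 3*N)) = -2*(9 + (-w + 3*N)) = -2*(9 - w + 3*N) = -18 - 6*N + 2*w)
O = 2809 (O = (-35 + (-18 - 6*(-1) + 2*(-3)))² = (-35 + (-18 + 6 - 6))² = (-35 - 18)² = (-53)² = 2809)
O + T(69, -13) = 2809 + 69 = 2878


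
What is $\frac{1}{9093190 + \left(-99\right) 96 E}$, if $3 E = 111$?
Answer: $\frac{1}{8741542} \approx 1.144 \cdot 10^{-7}$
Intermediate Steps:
$E = 37$ ($E = \frac{1}{3} \cdot 111 = 37$)
$\frac{1}{9093190 + \left(-99\right) 96 E} = \frac{1}{9093190 + \left(-99\right) 96 \cdot 37} = \frac{1}{9093190 - 351648} = \frac{1}{8741542}$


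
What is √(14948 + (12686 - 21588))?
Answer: √6046 ≈ 77.756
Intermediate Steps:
√(14948 + (12686 - 21588)) = √(14948 - 8902) = √6046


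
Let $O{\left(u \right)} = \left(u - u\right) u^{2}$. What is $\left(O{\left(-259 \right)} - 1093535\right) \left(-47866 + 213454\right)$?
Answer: $-181076273580$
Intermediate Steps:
$O{\left(u \right)} = 0$ ($O{\left(u \right)} = 0 u^{2} = 0$)
$\left(O{\left(-259 \right)} - 1093535\right) \left(-47866 + 213454\right) = \left(0 - 1093535\right) \left(-47866 + 213454\right) = \left(0 - 1093535\right) 165588 = \left(-1093535\right) 165588 = -181076273580$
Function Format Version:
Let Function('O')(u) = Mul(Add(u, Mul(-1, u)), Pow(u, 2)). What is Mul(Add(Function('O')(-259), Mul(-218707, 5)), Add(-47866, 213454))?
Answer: -181076273580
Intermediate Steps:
Function('O')(u) = 0 (Function('O')(u) = Mul(0, Pow(u, 2)) = 0)
Mul(Add(Function('O')(-259), Mul(-218707, 5)), Add(-47866, 213454)) = Mul(Add(0, Mul(-218707, 5)), Add(-47866, 213454)) = Mul(Add(0, -1093535), 165588) = Mul(-1093535, 165588) = -181076273580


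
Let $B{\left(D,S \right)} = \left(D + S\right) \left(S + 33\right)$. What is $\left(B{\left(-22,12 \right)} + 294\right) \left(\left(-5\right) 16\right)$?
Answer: $12480$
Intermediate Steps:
$B{\left(D,S \right)} = \left(33 + S\right) \left(D + S\right)$ ($B{\left(D,S \right)} = \left(D + S\right) \left(33 + S\right) = \left(33 + S\right) \left(D + S\right)$)
$\left(B{\left(-22,12 \right)} + 294\right) \left(\left(-5\right) 16\right) = \left(\left(12^{2} + 33 \left(-22\right) + 33 \cdot 12 - 264\right) + 294\right) \left(\left(-5\right) 16\right) = \left(\left(144 - 726 + 396 - 264\right) + 294\right) \left(-80\right) = \left(-450 + 294\right) \left(-80\right) = \left(-156\right) \left(-80\right) = 12480$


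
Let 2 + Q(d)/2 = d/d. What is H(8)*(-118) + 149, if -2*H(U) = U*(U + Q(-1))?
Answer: 2981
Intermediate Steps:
Q(d) = -2 (Q(d) = -4 + 2*(d/d) = -4 + 2*1 = -4 + 2 = -2)
H(U) = -U*(-2 + U)/2 (H(U) = -U*(U - 2)/2 = -U*(-2 + U)/2)
H(8)*(-118) + 149 = ((½)*8*(2 - 1*8))*(-118) + 149 = ((½)*8*(2 - 8))*(-118) + 149 = ((½)*8*(-6))*(-118) + 149 = -24*(-118) + 149 = 2832 + 149 = 2981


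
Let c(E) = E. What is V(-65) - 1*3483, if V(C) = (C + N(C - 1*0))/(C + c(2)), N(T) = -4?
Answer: -73120/21 ≈ -3481.9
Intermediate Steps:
V(C) = (-4 + C)/(2 + C) (V(C) = (C - 4)/(C + 2) = (-4 + C)/(2 + C))
V(-65) - 1*3483 = (-4 - 65)/(2 - 65) - 1*3483 = -69/(-63) - 3483 = -1/63*(-69) - 3483 = 23/21 - 3483 = -73120/21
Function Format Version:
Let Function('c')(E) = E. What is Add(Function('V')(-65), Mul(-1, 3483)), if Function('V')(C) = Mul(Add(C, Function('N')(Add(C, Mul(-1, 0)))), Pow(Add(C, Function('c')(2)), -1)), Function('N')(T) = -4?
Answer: Rational(-73120, 21) ≈ -3481.9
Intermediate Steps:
Function('V')(C) = Mul(Pow(Add(2, C), -1), Add(-4, C)) (Function('V')(C) = Mul(Add(C, -4), Pow(Add(C, 2), -1)) = Mul(Add(-4, C), Pow(Add(2, C), -1)) = Mul(Pow(Add(2, C), -1), Add(-4, C)))
Add(Function('V')(-65), Mul(-1, 3483)) = Add(Mul(Pow(Add(2, -65), -1), Add(-4, -65)), Mul(-1, 3483)) = Add(Mul(Pow(-63, -1), -69), -3483) = Add(Mul(Rational(-1, 63), -69), -3483) = Add(Rational(23, 21), -3483) = Rational(-73120, 21)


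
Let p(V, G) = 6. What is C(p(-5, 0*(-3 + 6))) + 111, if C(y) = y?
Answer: 117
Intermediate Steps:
C(p(-5, 0*(-3 + 6))) + 111 = 6 + 111 = 117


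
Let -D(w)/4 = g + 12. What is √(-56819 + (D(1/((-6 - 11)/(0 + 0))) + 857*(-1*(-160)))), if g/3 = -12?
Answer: 3*√8933 ≈ 283.54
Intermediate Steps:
g = -36 (g = 3*(-12) = -36)
D(w) = 96 (D(w) = -4*(-36 + 12) = -4*(-24) = 96)
√(-56819 + (D(1/((-6 - 11)/(0 + 0))) + 857*(-1*(-160)))) = √(-56819 + (96 + 857*(-1*(-160)))) = √(-56819 + (96 + 857*160)) = √(-56819 + (96 + 137120)) = √(-56819 + 137216) = √80397 = 3*√8933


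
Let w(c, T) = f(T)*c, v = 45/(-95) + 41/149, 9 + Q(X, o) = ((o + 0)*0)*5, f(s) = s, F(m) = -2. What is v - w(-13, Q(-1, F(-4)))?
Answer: -331789/2831 ≈ -117.20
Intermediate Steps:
Q(X, o) = -9 (Q(X, o) = -9 + ((o + 0)*0)*5 = -9 + (o*0)*5 = -9 + 0*5 = -9 + 0 = -9)
v = -562/2831 (v = 45*(-1/95) + 41*(1/149) = -9/19 + 41/149 = -562/2831 ≈ -0.19852)
w(c, T) = T*c
v - w(-13, Q(-1, F(-4))) = -562/2831 - (-9)*(-13) = -562/2831 - 1*117 = -562/2831 - 117 = -331789/2831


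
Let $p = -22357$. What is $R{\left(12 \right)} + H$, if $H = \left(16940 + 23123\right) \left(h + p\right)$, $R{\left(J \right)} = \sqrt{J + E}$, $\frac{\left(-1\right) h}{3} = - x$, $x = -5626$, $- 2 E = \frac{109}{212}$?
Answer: $-1571871805 + \frac{\sqrt{527774}}{212} \approx -1.5719 \cdot 10^{9}$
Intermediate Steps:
$E = - \frac{109}{424}$ ($E = - \frac{109 \cdot \frac{1}{212}}{2} = \left(- \frac{1}{2}\right) \frac{109}{212} = - \frac{109}{424} \approx -0.25708$)
$h = -16878$ ($h = - 3 \left(\left(-1\right) \left(-5626\right)\right) = \left(-3\right) 5626 = -16878$)
$R{\left(J \right)} = \sqrt{- \frac{109}{424} + J}$ ($R{\left(J \right)} = \sqrt{J - \frac{109}{424}} = \sqrt{- \frac{109}{424} + J}$)
$H = -1571871805$ ($H = \left(16940 + 23123\right) \left(-16878 - 22357\right) = 40063 \left(-39235\right) = -1571871805$)
$R{\left(12 \right)} + H = \frac{\sqrt{-11554 + 44944 \cdot 12}}{212} - 1571871805 = \frac{\sqrt{-11554 + 539328}}{212} - 1571871805 = \frac{\sqrt{527774}}{212} - 1571871805 = -1571871805 + \frac{\sqrt{527774}}{212}$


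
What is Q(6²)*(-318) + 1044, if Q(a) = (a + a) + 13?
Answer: -25986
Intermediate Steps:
Q(a) = 13 + 2*a (Q(a) = 2*a + 13 = 13 + 2*a)
Q(6²)*(-318) + 1044 = (13 + 2*6²)*(-318) + 1044 = (13 + 2*36)*(-318) + 1044 = (13 + 72)*(-318) + 1044 = 85*(-318) + 1044 = -27030 + 1044 = -25986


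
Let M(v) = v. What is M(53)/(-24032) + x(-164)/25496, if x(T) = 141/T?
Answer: -3515621/1570094672 ≈ -0.0022391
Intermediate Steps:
M(53)/(-24032) + x(-164)/25496 = 53/(-24032) + (141/(-164))/25496 = 53*(-1/24032) + (141*(-1/164))*(1/25496) = -53/24032 - 141/164*1/25496 = -53/24032 - 141/4181344 = -3515621/1570094672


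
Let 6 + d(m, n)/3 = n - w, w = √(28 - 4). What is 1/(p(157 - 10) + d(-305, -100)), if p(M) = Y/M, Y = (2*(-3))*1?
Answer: -95452/30292805 + 7203*√6/121171220 ≈ -0.0030054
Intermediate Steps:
w = 2*√6 (w = √24 = 2*√6 ≈ 4.8990)
Y = -6 (Y = -6*1 = -6)
p(M) = -6/M
d(m, n) = -18 - 6*√6 + 3*n (d(m, n) = -18 + 3*(n - 2*√6) = -18 + (-6*√6 + 3*n) = -18 - 6*√6 + 3*n)
1/(p(157 - 10) + d(-305, -100)) = 1/(-6/(157 - 10) + (-18 - 6*√6 + 3*(-100))) = 1/(-6/147 + (-18 - 6*√6 - 300)) = 1/(-6*1/147 + (-318 - 6*√6)) = 1/(-2/49 + (-318 - 6*√6)) = 1/(-15584/49 - 6*√6)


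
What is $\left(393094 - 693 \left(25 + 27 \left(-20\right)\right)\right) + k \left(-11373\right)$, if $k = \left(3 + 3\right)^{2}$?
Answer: $340561$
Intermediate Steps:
$k = 36$ ($k = 6^{2} = 36$)
$\left(393094 - 693 \left(25 + 27 \left(-20\right)\right)\right) + k \left(-11373\right) = \left(393094 - 693 \left(25 + 27 \left(-20\right)\right)\right) + 36 \left(-11373\right) = \left(393094 - 693 \left(25 - 540\right)\right) - 409428 = \left(393094 - -356895\right) - 409428 = \left(393094 + 356895\right) - 409428 = 749989 - 409428 = 340561$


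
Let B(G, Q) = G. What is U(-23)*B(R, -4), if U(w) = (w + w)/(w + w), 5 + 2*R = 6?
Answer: 1/2 ≈ 0.50000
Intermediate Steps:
R = 1/2 (R = -5/2 + (1/2)*6 = -5/2 + 3 = 1/2 ≈ 0.50000)
U(w) = 1 (U(w) = (2*w)/((2*w)) = (2*w)*(1/(2*w)) = 1)
U(-23)*B(R, -4) = 1*(1/2) = 1/2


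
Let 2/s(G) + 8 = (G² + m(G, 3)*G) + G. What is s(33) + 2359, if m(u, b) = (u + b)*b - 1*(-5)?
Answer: 11424639/4843 ≈ 2359.0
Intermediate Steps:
m(u, b) = 5 + b*(b + u) (m(u, b) = (b + u)*b + 5 = b*(b + u) + 5 = 5 + b*(b + u))
s(G) = 2/(-8 + G + G² + G*(14 + 3*G)) (s(G) = 2/(-8 + ((G² + (5 + 3² + 3*G)*G) + G)) = 2/(-8 + ((G² + (5 + 9 + 3*G)*G) + G)) = 2/(-8 + ((G² + (14 + 3*G)*G) + G)) = 2/(-8 + ((G² + G*(14 + 3*G)) + G)) = 2/(-8 + (G + G² + G*(14 + 3*G))) = 2/(-8 + G + G² + G*(14 + 3*G)))
s(33) + 2359 = 2/(-8 + 4*33² + 15*33) + 2359 = 2/(-8 + 4*1089 + 495) + 2359 = 2/(-8 + 4356 + 495) + 2359 = 2/4843 + 2359 = 11424639/4843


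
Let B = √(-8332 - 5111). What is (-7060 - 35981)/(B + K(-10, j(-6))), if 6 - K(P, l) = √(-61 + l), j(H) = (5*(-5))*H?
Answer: -43041/(6 - √89 + I*√13443) ≈ 10.985 + 370.9*I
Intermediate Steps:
j(H) = -25*H
K(P, l) = 6 - √(-61 + l)
B = I*√13443 (B = √(-13443) = I*√13443 ≈ 115.94*I)
(-7060 - 35981)/(B + K(-10, j(-6))) = (-7060 - 35981)/(I*√13443 + (6 - √(-61 - 25*(-6)))) = -43041/(I*√13443 + (6 - √(-61 + 150))) = -43041/(I*√13443 + (6 - √89)) = -43041/(6 - √89 + I*√13443)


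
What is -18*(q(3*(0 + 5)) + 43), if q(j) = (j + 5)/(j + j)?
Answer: -786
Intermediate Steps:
q(j) = (5 + j)/(2*j) (q(j) = (5 + j)/((2*j)) = (5 + j)*(1/(2*j)) = (5 + j)/(2*j))
-18*(q(3*(0 + 5)) + 43) = -18*((5 + 3*(0 + 5))/(2*((3*(0 + 5)))) + 43) = -18*((5 + 3*5)/(2*((3*5))) + 43) = -18*((½)*(5 + 15)/15 + 43) = -18*((½)*(1/15)*20 + 43) = -18*(⅔ + 43) = -18*131/3 = -786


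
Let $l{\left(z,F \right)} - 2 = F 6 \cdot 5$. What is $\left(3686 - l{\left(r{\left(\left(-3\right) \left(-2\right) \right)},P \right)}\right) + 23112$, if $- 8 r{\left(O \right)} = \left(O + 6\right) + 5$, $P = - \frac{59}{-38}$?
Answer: $\frac{508239}{19} \approx 26749.0$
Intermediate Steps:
$P = \frac{59}{38}$ ($P = \left(-59\right) \left(- \frac{1}{38}\right) = \frac{59}{38} \approx 1.5526$)
$r{\left(O \right)} = - \frac{11}{8} - \frac{O}{8}$ ($r{\left(O \right)} = - \frac{\left(O + 6\right) + 5}{8} = - \frac{\left(6 + O\right) + 5}{8} = - \frac{11 + O}{8} = - \frac{11}{8} - \frac{O}{8}$)
$l{\left(z,F \right)} = 2 + 30 F$ ($l{\left(z,F \right)} = 2 + F 6 \cdot 5 = 2 + 6 F 5 = 2 + 30 F$)
$\left(3686 - l{\left(r{\left(\left(-3\right) \left(-2\right) \right)},P \right)}\right) + 23112 = \left(3686 - \left(2 + 30 \cdot \frac{59}{38}\right)\right) + 23112 = \left(3686 - \left(2 + \frac{885}{19}\right)\right) + 23112 = \left(3686 - \frac{923}{19}\right) + 23112 = \frac{69111}{19} + 23112 = \frac{508239}{19}$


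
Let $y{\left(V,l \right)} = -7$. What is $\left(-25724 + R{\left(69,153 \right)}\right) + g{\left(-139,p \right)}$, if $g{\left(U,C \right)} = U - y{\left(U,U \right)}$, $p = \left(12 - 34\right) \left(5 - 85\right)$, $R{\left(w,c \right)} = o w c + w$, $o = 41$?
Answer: $407050$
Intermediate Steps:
$R{\left(w,c \right)} = w + 41 c w$ ($R{\left(w,c \right)} = 41 w c + w = 41 c w + w = w + 41 c w$)
$p = 1760$ ($p = \left(-22\right) \left(-80\right) = 1760$)
$g{\left(U,C \right)} = 7 + U$ ($g{\left(U,C \right)} = U - -7 = U + 7 = 7 + U$)
$\left(-25724 + R{\left(69,153 \right)}\right) + g{\left(-139,p \right)} = \left(-25724 + 69 \left(1 + 41 \cdot 153\right)\right) + \left(7 - 139\right) = \left(-25724 + 69 \left(1 + 6273\right)\right) - 132 = \left(-25724 + 69 \cdot 6274\right) - 132 = \left(-25724 + 432906\right) - 132 = 407182 - 132 = 407050$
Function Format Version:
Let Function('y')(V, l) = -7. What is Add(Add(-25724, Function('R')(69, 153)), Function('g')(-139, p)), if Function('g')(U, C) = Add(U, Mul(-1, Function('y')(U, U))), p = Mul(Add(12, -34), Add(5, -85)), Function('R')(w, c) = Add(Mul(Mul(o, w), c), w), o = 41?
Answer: 407050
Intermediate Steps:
Function('R')(w, c) = Add(w, Mul(41, c, w)) (Function('R')(w, c) = Add(Mul(Mul(41, w), c), w) = Add(Mul(41, c, w), w) = Add(w, Mul(41, c, w)))
p = 1760 (p = Mul(-22, -80) = 1760)
Function('g')(U, C) = Add(7, U) (Function('g')(U, C) = Add(U, Mul(-1, -7)) = Add(U, 7) = Add(7, U))
Add(Add(-25724, Function('R')(69, 153)), Function('g')(-139, p)) = Add(Add(-25724, Mul(69, Add(1, Mul(41, 153)))), Add(7, -139)) = Add(Add(-25724, Mul(69, Add(1, 6273))), -132) = Add(Add(-25724, Mul(69, 6274)), -132) = Add(Add(-25724, 432906), -132) = Add(407182, -132) = 407050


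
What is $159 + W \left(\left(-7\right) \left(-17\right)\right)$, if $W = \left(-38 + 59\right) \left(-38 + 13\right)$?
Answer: $-62316$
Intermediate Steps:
$W = -525$ ($W = 21 \left(-25\right) = -525$)
$159 + W \left(\left(-7\right) \left(-17\right)\right) = 159 - 525 \left(\left(-7\right) \left(-17\right)\right) = 159 - 62475 = -62316$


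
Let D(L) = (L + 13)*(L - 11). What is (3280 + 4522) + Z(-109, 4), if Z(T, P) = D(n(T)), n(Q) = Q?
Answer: 19322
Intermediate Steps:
D(L) = (-11 + L)*(13 + L) (D(L) = (13 + L)*(-11 + L) = (-11 + L)*(13 + L))
Z(T, P) = -143 + T² + 2*T
(3280 + 4522) + Z(-109, 4) = (3280 + 4522) + (-143 + (-109)² + 2*(-109)) = 7802 + (-143 + 11881 - 218) = 7802 + 11520 = 19322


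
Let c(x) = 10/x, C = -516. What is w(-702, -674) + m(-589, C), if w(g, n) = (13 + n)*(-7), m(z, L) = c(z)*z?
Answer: 4637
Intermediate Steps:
m(z, L) = 10 (m(z, L) = (10/z)*z = 10)
w(g, n) = -91 - 7*n
w(-702, -674) + m(-589, C) = (-91 - 7*(-674)) + 10 = (-91 + 4718) + 10 = 4627 + 10 = 4637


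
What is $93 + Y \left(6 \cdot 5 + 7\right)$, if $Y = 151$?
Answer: $5680$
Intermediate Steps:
$93 + Y \left(6 \cdot 5 + 7\right) = 93 + 151 \left(6 \cdot 5 + 7\right) = 93 + 151 \left(30 + 7\right) = 93 + 151 \cdot 37 = 93 + 5587 = 5680$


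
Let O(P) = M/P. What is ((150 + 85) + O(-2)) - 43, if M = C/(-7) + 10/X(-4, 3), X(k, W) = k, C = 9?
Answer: 5429/28 ≈ 193.89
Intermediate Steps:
M = -53/14 (M = 9/(-7) + 10/(-4) = 9*(-1/7) + 10*(-1/4) = -9/7 - 5/2 = -53/14 ≈ -3.7857)
O(P) = -53/(14*P)
((150 + 85) + O(-2)) - 43 = ((150 + 85) - 53/14/(-2)) - 43 = (235 - 53/14*(-1/2)) - 43 = (235 + 53/28) - 43 = 6633/28 - 43 = 5429/28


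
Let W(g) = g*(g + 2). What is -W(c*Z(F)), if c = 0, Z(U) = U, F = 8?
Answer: 0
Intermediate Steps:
W(g) = g*(2 + g)
-W(c*Z(F)) = -0*8*(2 + 0*8) = -0*(2 + 0) = -0*2 = -1*0 = 0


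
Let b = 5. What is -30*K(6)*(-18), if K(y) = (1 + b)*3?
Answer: 9720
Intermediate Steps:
K(y) = 18 (K(y) = (1 + 5)*3 = 6*3 = 18)
-30*K(6)*(-18) = -30*18*(-18) = -540*(-18) = 9720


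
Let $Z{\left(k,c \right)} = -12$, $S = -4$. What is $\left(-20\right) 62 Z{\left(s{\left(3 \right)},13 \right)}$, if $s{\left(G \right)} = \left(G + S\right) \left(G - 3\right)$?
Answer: $14880$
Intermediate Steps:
$s{\left(G \right)} = \left(-4 + G\right) \left(-3 + G\right)$ ($s{\left(G \right)} = \left(G - 4\right) \left(G - 3\right) = \left(-4 + G\right) \left(-3 + G\right)$)
$\left(-20\right) 62 Z{\left(s{\left(3 \right)},13 \right)} = \left(-20\right) 62 \left(-12\right) = \left(-1240\right) \left(-12\right) = 14880$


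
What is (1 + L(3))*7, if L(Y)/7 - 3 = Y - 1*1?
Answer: 252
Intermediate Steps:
L(Y) = 14 + 7*Y (L(Y) = 21 + 7*(Y - 1*1) = 21 + 7*(Y - 1) = 21 + 7*(-1 + Y) = 21 + (-7 + 7*Y) = 14 + 7*Y)
(1 + L(3))*7 = (1 + (14 + 7*3))*7 = (1 + (14 + 21))*7 = (1 + 35)*7 = 36*7 = 252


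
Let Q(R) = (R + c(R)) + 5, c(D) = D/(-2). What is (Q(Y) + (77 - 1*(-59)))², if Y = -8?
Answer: 18769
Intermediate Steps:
c(D) = -D/2 (c(D) = D*(-½) = -D/2)
Q(R) = 5 + R/2 (Q(R) = (R - R/2) + 5 = R/2 + 5 = 5 + R/2)
(Q(Y) + (77 - 1*(-59)))² = ((5 + (½)*(-8)) + (77 - 1*(-59)))² = ((5 - 4) + (77 + 59))² = (1 + 136)² = 137² = 18769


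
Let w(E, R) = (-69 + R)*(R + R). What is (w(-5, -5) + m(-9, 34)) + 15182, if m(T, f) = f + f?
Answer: 15990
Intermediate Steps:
m(T, f) = 2*f
w(E, R) = 2*R*(-69 + R) (w(E, R) = (-69 + R)*(2*R) = 2*R*(-69 + R))
(w(-5, -5) + m(-9, 34)) + 15182 = (2*(-5)*(-69 - 5) + 2*34) + 15182 = (2*(-5)*(-74) + 68) + 15182 = (740 + 68) + 15182 = 808 + 15182 = 15990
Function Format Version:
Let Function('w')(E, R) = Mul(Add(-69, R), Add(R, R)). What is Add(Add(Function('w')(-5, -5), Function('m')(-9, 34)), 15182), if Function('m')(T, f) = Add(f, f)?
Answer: 15990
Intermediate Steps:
Function('m')(T, f) = Mul(2, f)
Function('w')(E, R) = Mul(2, R, Add(-69, R)) (Function('w')(E, R) = Mul(Add(-69, R), Mul(2, R)) = Mul(2, R, Add(-69, R)))
Add(Add(Function('w')(-5, -5), Function('m')(-9, 34)), 15182) = Add(Add(Mul(2, -5, Add(-69, -5)), Mul(2, 34)), 15182) = Add(Add(Mul(2, -5, -74), 68), 15182) = Add(Add(740, 68), 15182) = Add(808, 15182) = 15990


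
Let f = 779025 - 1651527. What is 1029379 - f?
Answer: 1901881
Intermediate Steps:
f = -872502
1029379 - f = 1029379 - 1*(-872502) = 1029379 + 872502 = 1901881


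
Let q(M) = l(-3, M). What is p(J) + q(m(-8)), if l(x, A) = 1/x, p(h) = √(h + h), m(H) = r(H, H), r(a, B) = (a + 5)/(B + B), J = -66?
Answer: -⅓ + 2*I*√33 ≈ -0.33333 + 11.489*I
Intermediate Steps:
r(a, B) = (5 + a)/(2*B) (r(a, B) = (5 + a)/((2*B)) = (5 + a)*(1/(2*B)) = (5 + a)/(2*B))
m(H) = (5 + H)/(2*H)
p(h) = √2*√h (p(h) = √(2*h) = √2*√h)
q(M) = -⅓ (q(M) = 1/(-3) = -⅓)
p(J) + q(m(-8)) = √2*√(-66) - ⅓ = √2*(I*√66) - ⅓ = 2*I*√33 - ⅓ = -⅓ + 2*I*√33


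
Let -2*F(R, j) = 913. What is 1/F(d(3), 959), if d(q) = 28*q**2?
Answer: -2/913 ≈ -0.0021906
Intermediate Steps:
F(R, j) = -913/2 (F(R, j) = -1/2*913 = -913/2)
1/F(d(3), 959) = 1/(-913/2) = -2/913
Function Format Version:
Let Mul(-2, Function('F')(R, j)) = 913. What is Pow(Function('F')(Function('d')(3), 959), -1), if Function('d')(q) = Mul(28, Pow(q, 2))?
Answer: Rational(-2, 913) ≈ -0.0021906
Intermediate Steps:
Function('F')(R, j) = Rational(-913, 2) (Function('F')(R, j) = Mul(Rational(-1, 2), 913) = Rational(-913, 2))
Pow(Function('F')(Function('d')(3), 959), -1) = Pow(Rational(-913, 2), -1) = Rational(-2, 913)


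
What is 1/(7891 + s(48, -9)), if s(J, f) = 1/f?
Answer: 9/71018 ≈ 0.00012673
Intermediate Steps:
1/(7891 + s(48, -9)) = 1/(7891 + 1/(-9)) = 1/(7891 - ⅑) = 1/(71018/9) = 9/71018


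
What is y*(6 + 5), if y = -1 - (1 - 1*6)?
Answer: 44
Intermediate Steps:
y = 4 (y = -1 - (1 - 6) = -1 - 1*(-5) = -1 + 5 = 4)
y*(6 + 5) = 4*(6 + 5) = 4*11 = 44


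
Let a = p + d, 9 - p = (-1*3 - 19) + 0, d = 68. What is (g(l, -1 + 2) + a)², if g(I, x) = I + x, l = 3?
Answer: 10609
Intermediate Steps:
p = 31 (p = 9 - ((-1*3 - 19) + 0) = 9 - ((-3 - 19) + 0) = 9 - (-22 + 0) = 9 - 1*(-22) = 9 + 22 = 31)
a = 99 (a = 31 + 68 = 99)
(g(l, -1 + 2) + a)² = ((3 + (-1 + 2)) + 99)² = ((3 + 1) + 99)² = (4 + 99)² = 103² = 10609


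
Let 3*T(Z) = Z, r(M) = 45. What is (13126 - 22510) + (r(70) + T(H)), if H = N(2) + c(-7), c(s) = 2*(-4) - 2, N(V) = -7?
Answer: -28034/3 ≈ -9344.7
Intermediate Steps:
c(s) = -10 (c(s) = -8 - 2 = -10)
H = -17 (H = -7 - 10 = -17)
T(Z) = Z/3
(13126 - 22510) + (r(70) + T(H)) = (13126 - 22510) + (45 + (1/3)*(-17)) = -9384 + (45 - 17/3) = -9384 + 118/3 = -28034/3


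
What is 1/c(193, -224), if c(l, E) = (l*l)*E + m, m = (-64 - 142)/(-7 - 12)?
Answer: -19/158531538 ≈ -1.1985e-7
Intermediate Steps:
m = 206/19 (m = -206/(-19) = -206*(-1/19) = 206/19 ≈ 10.842)
c(l, E) = 206/19 + E*l² (c(l, E) = (l*l)*E + 206/19 = l²*E + 206/19 = E*l² + 206/19 = 206/19 + E*l²)
1/c(193, -224) = 1/(206/19 - 224*193²) = 1/(206/19 - 224*37249) = 1/(206/19 - 8343776) = 1/(-158531538/19) = -19/158531538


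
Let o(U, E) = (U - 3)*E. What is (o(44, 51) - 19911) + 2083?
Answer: -15737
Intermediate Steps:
o(U, E) = E*(-3 + U) (o(U, E) = (-3 + U)*E = E*(-3 + U))
(o(44, 51) - 19911) + 2083 = (51*(-3 + 44) - 19911) + 2083 = (51*41 - 19911) + 2083 = (2091 - 19911) + 2083 = -17820 + 2083 = -15737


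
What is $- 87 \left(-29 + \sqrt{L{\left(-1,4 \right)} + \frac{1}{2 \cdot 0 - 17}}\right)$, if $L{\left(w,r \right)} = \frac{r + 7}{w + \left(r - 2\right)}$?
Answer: $2523 - \frac{87 \sqrt{3162}}{17} \approx 2235.2$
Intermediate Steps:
$L{\left(w,r \right)} = \frac{7 + r}{-2 + r + w}$ ($L{\left(w,r \right)} = \frac{7 + r}{w + \left(r - 2\right)} = \frac{7 + r}{w + \left(-2 + r\right)} = \frac{7 + r}{-2 + r + w}$)
$- 87 \left(-29 + \sqrt{L{\left(-1,4 \right)} + \frac{1}{2 \cdot 0 - 17}}\right) = - 87 \left(-29 + \sqrt{\frac{7 + 4}{-2 + 4 - 1} + \frac{1}{2 \cdot 0 - 17}}\right) = - 87 \left(-29 + \sqrt{1^{-1} \cdot 11 + \frac{1}{0 - 17}}\right) = - 87 \left(-29 + \sqrt{1 \cdot 11 + \frac{1}{-17}}\right) = - 87 \left(-29 + \sqrt{11 - \frac{1}{17}}\right) = - 87 \left(-29 + \sqrt{\frac{186}{17}}\right) = - 87 \left(-29 + \frac{\sqrt{3162}}{17}\right) = 2523 - \frac{87 \sqrt{3162}}{17}$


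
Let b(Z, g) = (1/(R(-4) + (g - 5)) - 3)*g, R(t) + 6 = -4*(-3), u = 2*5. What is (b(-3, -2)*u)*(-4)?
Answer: -320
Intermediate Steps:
u = 10
R(t) = 6 (R(t) = -6 - 4*(-3) = -6 + 12 = 6)
b(Z, g) = g*(-3 + 1/(1 + g)) (b(Z, g) = (1/(6 + (g - 5)) - 3)*g = (1/(6 + (-5 + g)) - 3)*g = (1/(1 + g) - 3)*g = (-3 + 1/(1 + g))*g = g*(-3 + 1/(1 + g)))
(b(-3, -2)*u)*(-4) = (-1*(-2)*(2 + 3*(-2))/(1 - 2)*10)*(-4) = (-1*(-2)*(2 - 6)/(-1)*10)*(-4) = (-1*(-2)*(-1)*(-4)*10)*(-4) = (8*10)*(-4) = 80*(-4) = -320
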